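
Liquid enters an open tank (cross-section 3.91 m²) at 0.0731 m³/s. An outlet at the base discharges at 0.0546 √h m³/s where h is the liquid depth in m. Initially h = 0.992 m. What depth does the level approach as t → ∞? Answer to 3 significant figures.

1.79 m

Mass balance (ρ constant): A dh/dt = Q_in − 0.0546 √h. At steady state dh/dt = 0:
Q_in = 0.0546 √h_ss ⇒ √h_ss = 0.0731/0.0546 = 1.3388.
h_ss = 1.3388² = 1.7925 m. (Since h₀ = 0.992 m < h_ss, the level will rise toward this value.)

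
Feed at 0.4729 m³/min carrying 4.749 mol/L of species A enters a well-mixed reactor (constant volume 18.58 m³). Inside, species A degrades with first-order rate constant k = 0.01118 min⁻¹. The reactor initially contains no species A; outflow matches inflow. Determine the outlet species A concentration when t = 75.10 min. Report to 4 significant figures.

Species balance: V dC/dt = Q C_in − Q C − k V C.
This is linear with rate a = Q/V + k = 0.0366321 min⁻¹.
C_ss = Q C_in/(Q + kV) = 3.29962 mol/L; C(t) = C_ss + (C₀ − C_ss) e^(−a t).
C(75.10) = 3.29962 + (-3.29962)·e^(−0.0366321·75.10) = 3.29962 + (-3.29962)·0.0638595 = 3.08891 mol/L.

3.089 mol/L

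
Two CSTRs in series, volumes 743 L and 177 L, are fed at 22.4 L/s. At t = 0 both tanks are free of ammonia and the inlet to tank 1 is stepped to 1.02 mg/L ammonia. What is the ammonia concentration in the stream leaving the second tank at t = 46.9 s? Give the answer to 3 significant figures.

Time constants: τᵢ = Vᵢ/Q for each well-mixed tank.
τ₁ = 743/22.4 = 33.170 s; τ₂ = 177/22.4 = 7.9018 s.
Solving the cascade with C₁(0)=C₂(0)=0 gives C₂(t) = C_in[1 − (τ₁ e^(−t/τ₁) − τ₂ e^(−t/τ₂))/(τ₁ − τ₂)].
At t = 46.9: e^(−t/τ₁) = 0.24318, e^(−t/τ₂) = 0.0026443.
C₂ = 1.02·[1 − (33.170·0.24318 − 7.9018·0.0026443)/(25.268)] = 1.02·0.68160 = 0.69523 mg/L.

0.695 mg/L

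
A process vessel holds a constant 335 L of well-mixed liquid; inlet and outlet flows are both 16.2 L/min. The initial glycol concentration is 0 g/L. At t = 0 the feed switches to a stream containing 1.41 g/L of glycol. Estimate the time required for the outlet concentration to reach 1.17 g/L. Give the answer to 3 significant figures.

36.6 min

Accumulation = in − out for the solute gives V dC/dt = Q(C_in − C), so τ = V/Q = 20.679 min.
C(t) = C_in + (C₀ − C_in) e^(−t/τ). Set C = 1.17 and solve for t:
e^(−t/τ) = (C − C_in)/(C₀ − C_in) = (1.17 − 1.41)/(0 − 1.41) = 0.17021
t = −τ ln(…) = 20.679 × 1.7707 = 36.616 min.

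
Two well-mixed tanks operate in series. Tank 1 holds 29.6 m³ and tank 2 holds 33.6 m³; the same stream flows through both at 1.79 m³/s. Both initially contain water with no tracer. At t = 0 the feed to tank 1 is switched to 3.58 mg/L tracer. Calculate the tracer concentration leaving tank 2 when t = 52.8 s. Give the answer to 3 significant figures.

Each tank obeys Vᵢ dCᵢ/dt = Q(Cᵢ₋₁ − Cᵢ), so τᵢ = Vᵢ/Q.
τ₁ = 29.6/1.79 = 16.536 s; τ₂ = 33.6/1.79 = 18.771 s.
Tank 1: C₁ = C_in(1 − e^(−t/τ₁)). Tank 2 (τ₁ ≠ τ₂): C₂ = C_in[1 − (τ₁ e^(−t/τ₁) − τ₂ e^(−t/τ₂))/(τ₁ − τ₂)].
At t = 52.8: e^(−t/τ₁) = 0.041050, e^(−t/τ₂) = 0.060033.
C₂ = 3.58·[1 − (16.536·0.041050 − 18.771·0.060033)/(-2.2346)] = 3.58·0.79949 = 2.8622 mg/L.

2.86 mg/L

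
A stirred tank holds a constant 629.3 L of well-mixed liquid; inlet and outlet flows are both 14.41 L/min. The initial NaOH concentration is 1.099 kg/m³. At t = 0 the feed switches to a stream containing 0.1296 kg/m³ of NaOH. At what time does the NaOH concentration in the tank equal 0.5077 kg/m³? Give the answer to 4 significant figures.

Transient balance on the dissolved component: V dC/dt = Q(C_in − C), so τ = V/Q = 43.6711 min.
C(t) = C_in + (C₀ − C_in) e^(−t/τ). Set C = 0.5077 and solve for t:
e^(−t/τ) = (C − C_in)/(C₀ − C_in) = (0.5077 − 0.1296)/(1.099 − 0.1296) = 0.390035
t = −τ ln(…) = 43.6711 × 0.941519 = 41.1171 min.

41.12 min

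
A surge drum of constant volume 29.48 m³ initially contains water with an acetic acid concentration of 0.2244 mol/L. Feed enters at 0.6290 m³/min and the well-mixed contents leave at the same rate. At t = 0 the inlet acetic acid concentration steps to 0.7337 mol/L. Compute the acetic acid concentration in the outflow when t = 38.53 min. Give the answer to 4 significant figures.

0.5099 mol/L

Transient balance on the dissolved component: V dC/dt = Q(C_in − C).
Rewrite as dC/dt + C/τ = C_in/τ, τ = V/Q = 46.8680 min.
C approaches C_in exponentially: C(t) = C_in + (C₀ − C_in) e^(−t/τ).
C(38.53) = 0.7337 + (0.2244 − 0.7337)·e^(−38.53/46.8680) = 0.7337 + (-0.509300)·0.439510 = 0.509858 mol/L.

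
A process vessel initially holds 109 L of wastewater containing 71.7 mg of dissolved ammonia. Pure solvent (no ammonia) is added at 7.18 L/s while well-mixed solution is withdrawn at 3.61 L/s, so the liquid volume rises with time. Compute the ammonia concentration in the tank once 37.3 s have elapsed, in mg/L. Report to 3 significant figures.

0.132 mg/L

Let m(t) be the amount of ammonia. Volume: V(t) = V₀ + (Q_in − Q_out) t = 109 + 3.5700 t; V(37.3) = 242.16 L.
No ammonia enters, so dm/dt = −Q_out · (m/V).
dm/m = −Q_out dt/(V₀ + 3.5700 t); integrating gives ln(m/m₀) = −(Q_out/(Q_in−Q_out)) ln(V/V₀).
m = m₀ (V₀/V)^(Q_out/(Q_in−Q_out)) = 71.7 × (109/242.16)^(1.0112) = 31.986 mg.
C = m/V = 31.986/242.16 = 0.13208 mg/L.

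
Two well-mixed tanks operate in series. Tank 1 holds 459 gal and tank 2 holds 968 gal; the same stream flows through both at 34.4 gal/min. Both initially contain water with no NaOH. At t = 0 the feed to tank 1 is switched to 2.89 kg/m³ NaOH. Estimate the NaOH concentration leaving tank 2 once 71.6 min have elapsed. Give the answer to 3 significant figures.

2.47 kg/m³

Time constants: τᵢ = Vᵢ/Q for each well-mixed tank.
τ₁ = 459/34.4 = 13.343 min; τ₂ = 968/34.4 = 28.140 min.
Tank 1: C₁ = C_in(1 − e^(−t/τ₁)). Tank 2 (τ₁ ≠ τ₂): C₂ = C_in[1 − (τ₁ e^(−t/τ₁) − τ₂ e^(−t/τ₂))/(τ₁ − τ₂)].
At t = 71.6: e^(−t/τ₁) = 0.0046723, e^(−t/τ₂) = 0.078515.
C₂ = 2.89·[1 − (13.343·0.0046723 − 28.140·0.078515)/(-14.797)] = 2.89·0.85490 = 2.4706 kg/m³.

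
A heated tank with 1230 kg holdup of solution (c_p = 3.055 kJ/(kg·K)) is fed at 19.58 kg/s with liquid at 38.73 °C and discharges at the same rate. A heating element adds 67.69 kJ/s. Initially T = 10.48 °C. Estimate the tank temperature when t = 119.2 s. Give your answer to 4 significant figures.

35.46 °C

M c_p dT/dt = ṁ c_p (T_in − T) + Q̇.
Rearrange: dT/dt = (T_ss − T)/τ with τ = M/ṁ = 62.8192 s and T_ss = T_in + Q̇/(ṁ c_p) = 39.8616 °C.
This is linear first-order; T(t) = T_ss + (T₀ − T_ss) e^(−t/τ).
T(119.2) = 39.8616 + (-29.3816)·e^(−119.2/62.8192) = 39.8616 + (-29.3816)·0.149942 = 35.4561 °C.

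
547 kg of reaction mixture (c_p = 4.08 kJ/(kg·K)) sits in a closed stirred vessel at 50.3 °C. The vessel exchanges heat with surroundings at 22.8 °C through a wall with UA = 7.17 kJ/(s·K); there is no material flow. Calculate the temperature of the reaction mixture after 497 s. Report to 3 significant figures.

Lumped-capacitance energy balance: M c_p dT/dt = UA(T_amb − T).
dT/dt = (T_ss − T)/τ with T_ss = T_amb = 22.800 °C, τ = M c_p/UA = 547·4.08/7.17 = 311.26 s.
Integrating: T(t) = T_ss + (T₀ − T_ss) e^(−t/τ).
T(497) = 22.800 + (27.500)·0.20256 = 28.370 °C.

28.4 °C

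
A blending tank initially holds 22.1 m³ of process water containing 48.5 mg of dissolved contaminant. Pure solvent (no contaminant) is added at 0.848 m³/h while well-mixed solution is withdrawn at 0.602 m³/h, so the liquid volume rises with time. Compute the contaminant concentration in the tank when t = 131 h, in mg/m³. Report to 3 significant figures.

0.0988 mg/m³

Let m(t) be the amount of contaminant. Volume: V(t) = V₀ + (Q_in − Q_out) t = 22.1 + 0.24600 t; V(131) = 54.326 m³.
Species balance (pure solvent in): dm/dt = −Q_out · m/V(t).
dm/m = −Q_out dt/(V₀ + 0.24600 t); integrating gives ln(m/m₀) = −(Q_out/(Q_in−Q_out)) ln(V/V₀).
m = m₀ (V₀/V)^(Q_out/(Q_in−Q_out)) = 48.5 × (22.1/54.326)^(2.4472) = 5.3684 mg.
C = m/V = 5.3684/54.326 = 0.098818 mg/m³.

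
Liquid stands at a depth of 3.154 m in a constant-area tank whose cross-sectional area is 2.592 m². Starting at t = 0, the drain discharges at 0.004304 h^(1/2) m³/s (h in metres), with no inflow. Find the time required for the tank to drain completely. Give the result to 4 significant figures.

With no inflow, A dh/dt = −0.004304 √h.
This is separable: 2 d(√h)/dt = −0.004304/A, so √h = √h₀ − (0.004304/(2A)) t.
Tank is empty when √h = 0: t_empty = 2A√h₀/0.004304.
t_empty = 2·2.592·√3.154/0.004304 = 5.18400·1.77595/0.004304 = 2139.06 s.

2139 s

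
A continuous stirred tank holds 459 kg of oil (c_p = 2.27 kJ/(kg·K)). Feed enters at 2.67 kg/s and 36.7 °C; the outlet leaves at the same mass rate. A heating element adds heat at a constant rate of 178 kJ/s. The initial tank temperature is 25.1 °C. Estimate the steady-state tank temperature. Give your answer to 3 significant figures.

66.1 °C

Unsteady energy balance on the tank contents: M c_p dT/dt = ṁ c_p (T_in − T) + 178.
At steady state dT/dt = 0 ⇒ T_ss = T_in + Q̇/(ṁ c_p) = 36.7 + 178/(2.67·2.27) = 66.069 °C.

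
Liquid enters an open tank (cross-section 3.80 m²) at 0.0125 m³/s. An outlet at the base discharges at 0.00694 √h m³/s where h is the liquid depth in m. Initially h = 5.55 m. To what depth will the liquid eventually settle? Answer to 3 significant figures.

Level balance: A dh/dt = 0.0125 − 0.00694 √h. Setting dh/dt = 0:
Q_in = 0.00694 √h_ss ⇒ √h_ss = 0.0125/0.00694 = 1.8012.
h_ss = 1.8012² = 3.2442 m. (Since h₀ = 5.55 m > h_ss, the level will fall toward this value.)

3.24 m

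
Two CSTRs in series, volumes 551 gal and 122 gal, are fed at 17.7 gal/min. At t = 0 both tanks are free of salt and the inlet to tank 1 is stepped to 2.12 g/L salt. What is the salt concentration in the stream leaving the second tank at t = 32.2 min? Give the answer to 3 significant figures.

Time constants: τᵢ = Vᵢ/Q for each well-mixed tank.
τ₁ = 551/17.7 = 31.130 min; τ₂ = 122/17.7 = 6.8927 min.
Solving the cascade with C₁(0)=C₂(0)=0 gives C₂(t) = C_in[1 − (τ₁ e^(−t/τ₁) − τ₂ e^(−t/τ₂))/(τ₁ − τ₂)].
At t = 32.2: e^(−t/τ₁) = 0.35545, e^(−t/τ₂) = 0.0093569.
C₂ = 2.12·[1 − (31.130·0.35545 − 6.8927·0.0093569)/(24.237)] = 2.12·0.54613 = 1.1578 g/L.

1.16 g/L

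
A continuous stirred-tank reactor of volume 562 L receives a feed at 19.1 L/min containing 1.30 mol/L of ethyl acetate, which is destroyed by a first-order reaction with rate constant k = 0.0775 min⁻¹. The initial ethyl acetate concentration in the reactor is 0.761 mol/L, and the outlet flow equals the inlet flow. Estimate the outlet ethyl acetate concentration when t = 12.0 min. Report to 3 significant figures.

V dC/dt = Q(C_in − C) − k V C.
dC/dt = (Q/V) C_in − (Q/V + k) C; effective rate a = Q/V + k = 0.033986 + 0.0775 = 0.11149 min⁻¹.
C_ss = Q C_in/(Q + kV) = 0.39630 mol/L; C(t) = C_ss + (C₀ − C_ss) e^(−a t).
C(12.0) = 0.39630 + (0.36470)·e^(−0.11149·12.0) = 0.39630 + (0.36470)·0.26241 = 0.49200 mol/L.

0.492 mol/L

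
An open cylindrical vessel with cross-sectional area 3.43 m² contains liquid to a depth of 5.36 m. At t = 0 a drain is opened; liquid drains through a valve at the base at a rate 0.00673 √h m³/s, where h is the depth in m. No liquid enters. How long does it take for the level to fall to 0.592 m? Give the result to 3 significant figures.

1580 s

Accumulation of liquid (constant cross-section A): A dh/dt = −0.00673 √h.
∫ h^(−1/2) dh = −(0.00673/A) ∫ dt, giving 2√h = 2√h₀ − (0.00673/A) t.
t = 2A(√h₀ − √h)/0.00673 = 2·3.43·(√5.36 − √0.592)/0.00673
  = 6.8600 × (2.3152 − 0.76942) / 0.00673 = 1575.6 s.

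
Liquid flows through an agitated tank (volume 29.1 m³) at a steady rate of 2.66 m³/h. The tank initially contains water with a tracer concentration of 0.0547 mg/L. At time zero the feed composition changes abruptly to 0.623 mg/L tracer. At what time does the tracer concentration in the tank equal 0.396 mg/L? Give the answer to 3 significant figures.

Species balance: V dC/dt = Q(C_in − C) ⇒ τ = V/Q = 10.940 h.
C(t) = C_in + (C₀ − C_in) e^(−t/τ). Set C = 0.396 and solve for t:
e^(−t/τ) = (C − C_in)/(C₀ − C_in) = (0.396 − 0.623)/(0.0547 − 0.623) = 0.39944
t = −τ ln(…) = 10.940 × 0.91770 = 10.039 h.

10.0 h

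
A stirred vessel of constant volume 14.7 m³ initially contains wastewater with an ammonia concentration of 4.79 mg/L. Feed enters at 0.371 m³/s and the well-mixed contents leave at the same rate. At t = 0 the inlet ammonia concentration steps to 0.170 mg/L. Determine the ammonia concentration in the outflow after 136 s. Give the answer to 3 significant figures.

Unsteady species balance (constant V, well mixed): V dC/dt = Q(C_in − C).
Time constant τ = V/Q = 14.7/0.371 = 39.623 s.
C approaches C_in exponentially: C(t) = C_in + (C₀ − C_in) e^(−t/τ).
C(136) = 0.170 + (4.79 − 0.170)·e^(−136/39.623) = 0.170 + (4.6200)·0.032310 = 0.31927 mg/L.

0.319 mg/L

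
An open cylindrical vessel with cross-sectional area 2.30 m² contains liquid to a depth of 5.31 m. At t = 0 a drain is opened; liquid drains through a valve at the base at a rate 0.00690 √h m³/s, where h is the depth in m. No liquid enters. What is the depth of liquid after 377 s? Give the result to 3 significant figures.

With no inflow, A dh/dt = −0.00690 √h.
∫ h^(−1/2) dh = −(0.00690/A) ∫ dt, giving 2√h = 2√h₀ − (0.00690/A) t.
√h = √5.31 − 0.00690·377/(2·2.30) = 2.3043 − 0.56550 = 1.7388.
h = 1.7388² = 3.0236 m.

3.02 m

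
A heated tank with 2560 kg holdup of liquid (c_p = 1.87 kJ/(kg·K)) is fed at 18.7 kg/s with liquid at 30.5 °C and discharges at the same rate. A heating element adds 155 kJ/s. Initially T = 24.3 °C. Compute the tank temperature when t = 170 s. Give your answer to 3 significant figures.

31.9 °C

Energy balance: M c_p dT/dt = ṁ c_p (T_in − T) + 155.
τ = M/ṁ = 136.90 s; T_ss = T_in + Q̇/(ṁ c_p) = 30.5 + 155/(18.7·1.87) = 34.932 °C.
Integrating: T(t) = T_ss + (T₀ − T_ss) e^(−t/τ).
T(170) = 34.932 + (-10.632)·e^(−170/136.90) = 34.932 + (-10.632)·0.28886 = 31.861 °C.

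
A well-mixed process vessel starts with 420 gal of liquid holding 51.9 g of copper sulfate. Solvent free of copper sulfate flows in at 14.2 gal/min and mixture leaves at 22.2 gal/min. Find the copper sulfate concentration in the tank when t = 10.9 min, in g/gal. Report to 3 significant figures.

Total volume: dV/dt = Q_in − Q_out = -8.0000 gal/min, so V(t) = 420 − 8.0000 t and V(10.9) = 332.80 gal.
Species balance (pure solvent in): dm/dt = −Q_out · m/V(t).
Separate: dm/m = −Q_out dt/V(t) ⇒ ln(m/m₀) = −(Q_out/(Q_in−Q_out)) ln(V/V₀).
m = m₀ (V₀/V)^(Q_out/(Q_in−Q_out)) = 51.9 × (420/332.80)^(-2.7750) = 27.209 g.
C = m/V = 27.209/332.80 = 0.081757 g/gal.

0.0818 g/gal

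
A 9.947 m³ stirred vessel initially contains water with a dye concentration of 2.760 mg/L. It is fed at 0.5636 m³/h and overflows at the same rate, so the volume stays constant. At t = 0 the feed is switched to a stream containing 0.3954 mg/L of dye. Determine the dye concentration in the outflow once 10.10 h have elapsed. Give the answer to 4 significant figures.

Species balance on the tank: V dC/dt = Q(C_in − C).
So dC/dt = (C_in − C)/τ with τ = V/Q = 9.947/0.5636 = 17.6490 h.
Integrating: C(t) = C_in + (C₀ − C_in) e^(−t/τ).
C(10.10) = 0.3954 + (2.760 − 0.3954)·e^(−10.10/17.6490) = 0.3954 + (2.36460)·0.564244 = 1.72961 mg/L.

1.730 mg/L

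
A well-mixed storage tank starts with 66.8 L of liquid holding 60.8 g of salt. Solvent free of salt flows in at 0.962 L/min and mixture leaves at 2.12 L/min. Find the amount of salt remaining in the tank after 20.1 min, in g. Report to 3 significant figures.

27.8 g

Let m(t) be the amount of salt. Volume: V(t) = V₀ + (Q_in − Q_out) t = 66.8 − 1.1580 t; V(20.1) = 43.524 L.
No salt enters, so dm/dt = −Q_out · (m/V).
dm/m = −Q_out dt/(V₀ − 1.1580 t); integrating gives ln(m/m₀) = −(Q_out/(Q_in−Q_out)) ln(V/V₀).
m = m₀ (V₀/V)^(Q_out/(Q_in−Q_out)) = 60.8 × (66.8/43.524)^(-1.8307) = 27.752 g.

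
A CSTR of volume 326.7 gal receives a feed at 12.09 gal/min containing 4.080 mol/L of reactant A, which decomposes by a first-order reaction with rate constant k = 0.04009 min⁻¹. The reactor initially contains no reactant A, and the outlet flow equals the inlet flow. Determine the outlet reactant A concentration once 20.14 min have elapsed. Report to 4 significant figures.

1.544 mol/L

V dC/dt = Q(C_in − C) − k V C.
dC/dt = (Q/V) C_in − (Q/V + k) C; effective rate a = Q/V + k = 0.0370064 + 0.04009 = 0.0770964 min⁻¹.
C_ss = Q C_in/(Q + kV) = 1.95841 mol/L; C(t) = C_ss + (C₀ − C_ss) e^(−a t).
C(20.14) = 1.95841 + (-1.95841)·e^(−0.0770964·20.14) = 1.95841 + (-1.95841)·0.211671 = 1.54387 mol/L.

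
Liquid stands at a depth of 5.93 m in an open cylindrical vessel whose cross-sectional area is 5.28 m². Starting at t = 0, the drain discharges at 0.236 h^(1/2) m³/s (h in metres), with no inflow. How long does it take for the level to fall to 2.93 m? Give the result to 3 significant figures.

A dh/dt = −Q_out = −0.236 √h.
∫ h^(−1/2) dh = −(0.236/A) ∫ dt, giving 2√h = 2√h₀ − (0.236/A) t.
t = 2A(√h₀ − √h)/0.236 = 2·5.28·(√5.93 − √2.93)/0.236
  = 10.560 × (2.4352 − 1.7117) / 0.236 = 32.371 s.

32.4 s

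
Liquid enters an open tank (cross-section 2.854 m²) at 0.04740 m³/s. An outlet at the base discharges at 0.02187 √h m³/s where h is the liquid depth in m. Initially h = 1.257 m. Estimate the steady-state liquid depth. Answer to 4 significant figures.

4.697 m

Level balance: A dh/dt = 0.04740 − 0.02187 √h. Setting dh/dt = 0:
Q_in = 0.02187 √h_ss ⇒ √h_ss = 0.04740/0.02187 = 2.16735.
h_ss = 2.16735² = 4.69742 m. (Since h₀ = 1.257 m < h_ss, the level will rise toward this value.)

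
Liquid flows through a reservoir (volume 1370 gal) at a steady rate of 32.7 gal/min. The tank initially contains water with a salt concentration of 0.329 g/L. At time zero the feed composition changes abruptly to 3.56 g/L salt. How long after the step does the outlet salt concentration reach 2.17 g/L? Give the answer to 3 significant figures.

Species balance on the tank: V dC/dt = Q(C_in − C), so τ = V/Q = 41.896 min.
C(t) = C_in + (C₀ − C_in) e^(−t/τ). Set C = 2.17 and solve for t:
e^(−t/τ) = (C − C_in)/(C₀ − C_in) = (2.17 − 3.56)/(0.329 − 3.56) = 0.43021
t = −τ ln(…) = 41.896 × 0.84349 = 35.339 min.

35.3 min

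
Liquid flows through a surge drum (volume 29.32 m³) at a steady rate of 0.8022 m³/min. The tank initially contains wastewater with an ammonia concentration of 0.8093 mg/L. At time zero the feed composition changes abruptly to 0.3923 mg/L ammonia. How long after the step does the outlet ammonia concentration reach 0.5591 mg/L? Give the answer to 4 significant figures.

33.49 min

Species balance on the tank: V dC/dt = Q(C_in − C), so τ = V/Q = 36.5495 min.
C(t) = C_in + (C₀ − C_in) e^(−t/τ). Set C = 0.5591 and solve for t:
e^(−t/τ) = (C − C_in)/(C₀ − C_in) = (0.5591 − 0.3923)/(0.8093 − 0.3923) = 0.400000
t = −τ ln(…) = 36.5495 × 0.916291 = 33.4900 min.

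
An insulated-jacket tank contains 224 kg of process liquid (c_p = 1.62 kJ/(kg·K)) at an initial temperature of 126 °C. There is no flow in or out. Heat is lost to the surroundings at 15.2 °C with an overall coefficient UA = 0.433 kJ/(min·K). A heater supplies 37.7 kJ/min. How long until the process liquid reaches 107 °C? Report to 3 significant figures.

1350 min

Lumped-capacitance energy balance: M c_p dT/dt = UA(T_amb − T) + Q̇.
τ = M c_p/UA = 838.06 min; T_ss = T_amb + Q̇/UA = 15.2 + 37.7/0.433 = 102.27 °C.
T(t) = T_ss + (T₀ − T_ss)e^(−t/τ); set T = 107:
t = −τ ln[(T − T_ss)/(T₀ − T_ss)] = −838.06 · ln(0.19943) = 1351.2 min.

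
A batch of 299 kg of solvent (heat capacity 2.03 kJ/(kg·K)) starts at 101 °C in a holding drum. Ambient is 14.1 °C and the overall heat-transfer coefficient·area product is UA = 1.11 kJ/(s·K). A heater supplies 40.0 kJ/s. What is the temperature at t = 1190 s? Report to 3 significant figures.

55.9 °C

M c_p dT/dt = −UA(T − T_amb) + Q̇.
dT/dt = (T_ss − T)/τ with T_ss = T_amb + Q̇/UA = 14.1 + 40.0/1.11 = 50.136 °C, τ = M c_p/UA = 299·2.03/1.11 = 546.82 s.
This is linear first-order; T(t) = T_ss + (T₀ − T_ss) e^(−t/τ).
T(1190) = 50.136 + (50.864)·0.11347 = 55.908 °C.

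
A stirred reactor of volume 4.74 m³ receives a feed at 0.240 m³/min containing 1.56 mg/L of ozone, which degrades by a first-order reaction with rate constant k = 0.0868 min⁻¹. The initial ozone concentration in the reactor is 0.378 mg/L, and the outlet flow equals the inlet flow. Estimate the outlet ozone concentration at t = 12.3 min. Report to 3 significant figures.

0.538 mg/L

Species balance: V dC/dt = Q C_in − Q C − k V C.
This is linear with rate a = Q/V + k = 0.13743 min⁻¹.
C_ss = Q C_in/(Q + kV) = 0.57473 mg/L; C(t) = C_ss + (C₀ − C_ss) e^(−a t).
C(12.3) = 0.57473 + (-0.19673)·e^(−0.13743·12.3) = 0.57473 + (-0.19673)·0.18444 = 0.53845 mg/L.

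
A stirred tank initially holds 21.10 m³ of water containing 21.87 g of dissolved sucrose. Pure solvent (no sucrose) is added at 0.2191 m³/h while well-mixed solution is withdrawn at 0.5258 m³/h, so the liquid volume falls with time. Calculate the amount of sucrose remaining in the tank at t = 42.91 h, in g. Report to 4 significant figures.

Let m(t) be the amount of sucrose. Volume: V(t) = V₀ + (Q_in − Q_out) t = 21.10 − 0.306700 t; V(42.91) = 7.93950 m³.
Solute balance: dm/dt = 0 − Q_out C = −Q_out m/V(t).
Separate: dm/m = −Q_out dt/V(t) ⇒ ln(m/m₀) = −(Q_out/(Q_in−Q_out)) ln(V/V₀).
m = m₀ (V₀/V)^(Q_out/(Q_in−Q_out)) = 21.87 × (21.10/7.93950)^(-1.71438) = 4.09368 g.

4.094 g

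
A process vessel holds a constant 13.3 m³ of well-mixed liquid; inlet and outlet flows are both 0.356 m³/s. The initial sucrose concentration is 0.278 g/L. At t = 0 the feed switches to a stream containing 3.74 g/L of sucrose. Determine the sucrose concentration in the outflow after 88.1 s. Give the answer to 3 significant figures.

3.41 g/L

Species balance on the tank: V dC/dt = Q(C_in − C).
Time constant τ = V/Q = 13.3/0.356 = 37.360 s.
Solution: C(t) = C_in + (C₀ − C_in) e^(−t/τ).
C(88.1) = 3.74 + (0.278 − 3.74)·e^(−88.1/37.360) = 3.74 + (-3.4620)·0.094594 = 3.4125 g/L.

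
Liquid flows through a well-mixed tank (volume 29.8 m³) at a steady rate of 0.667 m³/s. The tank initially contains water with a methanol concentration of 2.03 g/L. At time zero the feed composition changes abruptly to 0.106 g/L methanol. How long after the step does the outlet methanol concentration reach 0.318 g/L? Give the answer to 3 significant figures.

Mass balance on the solute (V constant): V dC/dt = Q(C_in − C), so τ = V/Q = 44.678 s.
C(t) = C_in + (C₀ − C_in) e^(−t/τ). Set C = 0.318 and solve for t:
e^(−t/τ) = (C − C_in)/(C₀ − C_in) = (0.318 − 0.106)/(2.03 − 0.106) = 0.11019
t = −τ ln(…) = 44.678 × 2.2056 = 98.540 s.

98.5 s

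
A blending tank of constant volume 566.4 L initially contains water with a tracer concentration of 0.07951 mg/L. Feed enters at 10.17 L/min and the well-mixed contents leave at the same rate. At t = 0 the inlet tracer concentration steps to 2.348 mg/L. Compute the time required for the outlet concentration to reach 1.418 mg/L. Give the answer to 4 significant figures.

49.66 min

Unsteady species balance (constant V, well mixed): V dC/dt = Q(C_in − C), so τ = V/Q = 55.6932 min.
C(t) = C_in + (C₀ − C_in) e^(−t/τ). Set C = 1.418 and solve for t:
e^(−t/τ) = (C − C_in)/(C₀ − C_in) = (1.418 − 2.348)/(0.07951 − 2.348) = 0.409964
t = −τ ln(…) = 55.6932 × 0.891685 = 49.6608 min.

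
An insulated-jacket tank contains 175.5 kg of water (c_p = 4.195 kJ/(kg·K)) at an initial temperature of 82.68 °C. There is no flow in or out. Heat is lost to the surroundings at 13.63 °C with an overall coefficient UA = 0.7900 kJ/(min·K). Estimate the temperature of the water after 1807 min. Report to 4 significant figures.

Lumped-capacitance energy balance: M c_p dT/dt = UA(T_amb − T).
dT/dt = (T_ss − T)/τ with T_ss = T_amb = 13.6300 °C, τ = M c_p/UA = 175.5·4.195/0.7900 = 931.927 min.
This is linear first-order; T(t) = T_ss + (T₀ − T_ss) e^(−t/τ).
T(1807) = 13.6300 + (69.0500)·0.143849 = 23.5628 °C.

23.56 °C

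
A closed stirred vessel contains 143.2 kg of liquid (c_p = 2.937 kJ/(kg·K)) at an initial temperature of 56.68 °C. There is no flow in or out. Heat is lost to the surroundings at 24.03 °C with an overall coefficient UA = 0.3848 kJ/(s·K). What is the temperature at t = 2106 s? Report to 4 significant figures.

28.78 °C

Heat balance on the well-mixed liquid: M c_p dT/dt = −UA(T − T_amb).
dT/dt = (T_ss − T)/τ with T_ss = T_amb = 24.0300 °C, τ = M c_p/UA = 143.2·2.937/0.3848 = 1092.98 s.
Solution: T(t) = T_ss + (T₀ − T_ss) e^(−t/τ).
T(2106) = 24.0300 + (32.6500)·0.145607 = 28.7841 °C.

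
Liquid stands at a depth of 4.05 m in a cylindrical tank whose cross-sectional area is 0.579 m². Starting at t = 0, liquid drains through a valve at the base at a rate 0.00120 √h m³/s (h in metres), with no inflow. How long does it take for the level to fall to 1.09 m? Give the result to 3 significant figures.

935 s

A dh/dt = −Q_out = −0.00120 √h.
∫ h^(−1/2) dh = −(0.00120/A) ∫ dt, giving 2√h = 2√h₀ − (0.00120/A) t.
t = 2A(√h₀ − √h)/0.00120 = 2·0.579·(√4.05 − √1.09)/0.00120
  = 1.1580 × (2.0125 − 1.0440) / 0.00120 = 934.54 s.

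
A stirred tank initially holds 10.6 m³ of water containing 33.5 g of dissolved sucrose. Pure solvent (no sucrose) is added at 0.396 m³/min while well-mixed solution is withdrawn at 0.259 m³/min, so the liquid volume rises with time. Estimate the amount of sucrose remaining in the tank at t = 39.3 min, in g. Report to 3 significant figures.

15.4 g

Let m(t) be the amount of sucrose. Volume: V(t) = V₀ + (Q_in − Q_out) t = 10.6 + 0.13700 t; V(39.3) = 15.984 m³.
Species balance (pure solvent in): dm/dt = −Q_out · m/V(t).
Separate: dm/m = −Q_out dt/V(t) ⇒ ln(m/m₀) = −(Q_out/(Q_in−Q_out)) ln(V/V₀).
m = m₀ (V₀/V)^(Q_out/(Q_in−Q_out)) = 33.5 × (10.6/15.984)^(1.8905) = 15.410 g.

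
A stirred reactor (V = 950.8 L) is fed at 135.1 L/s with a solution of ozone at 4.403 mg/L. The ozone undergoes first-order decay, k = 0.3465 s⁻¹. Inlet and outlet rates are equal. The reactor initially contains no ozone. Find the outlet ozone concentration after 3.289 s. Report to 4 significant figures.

1.024 mg/L

V dC/dt = Q(C_in − C) − k V C.
This is linear with rate a = Q/V + k = 0.488591 s⁻¹.
C_ss = Q C_in/(Q + kV) = 1.28047 mg/L; C(t) = C_ss + (C₀ − C_ss) e^(−a t).
C(3.289) = 1.28047 + (-1.28047)·e^(−0.488591·3.289) = 1.28047 + (-1.28047)·0.200493 = 1.02374 mg/L.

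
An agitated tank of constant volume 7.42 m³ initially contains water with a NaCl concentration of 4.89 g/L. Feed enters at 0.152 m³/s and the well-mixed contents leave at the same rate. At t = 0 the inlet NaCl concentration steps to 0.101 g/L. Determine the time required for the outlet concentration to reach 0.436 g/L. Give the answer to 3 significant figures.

130 s

Unsteady species balance (constant V, well mixed): V dC/dt = Q(C_in − C), so τ = V/Q = 48.816 s.
C(t) = C_in + (C₀ − C_in) e^(−t/τ). Set C = 0.436 and solve for t:
e^(−t/τ) = (C − C_in)/(C₀ − C_in) = (0.436 − 0.101)/(4.89 − 0.101) = 0.069952
t = −τ ln(…) = 48.816 × 2.6599 = 129.85 s.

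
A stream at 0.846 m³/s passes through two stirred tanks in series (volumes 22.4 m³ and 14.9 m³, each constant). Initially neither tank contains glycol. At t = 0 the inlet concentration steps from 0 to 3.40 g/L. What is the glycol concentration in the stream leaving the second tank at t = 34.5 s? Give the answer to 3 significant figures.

Time constants: τᵢ = Vᵢ/Q for each well-mixed tank.
τ₁ = 22.4/0.846 = 26.478 s; τ₂ = 14.9/0.846 = 17.612 s.
Tank 1: C₁ = C_in(1 − e^(−t/τ₁)). Tank 2 (τ₁ ≠ τ₂): C₂ = C_in[1 − (τ₁ e^(−t/τ₁) − τ₂ e^(−t/τ₂))/(τ₁ − τ₂)].
At t = 34.5: e^(−t/τ₁) = 0.27172, e^(−t/τ₂) = 0.14102.
C₂ = 3.40·[1 − (26.478·0.27172 − 17.612·0.14102)/(8.8652)] = 3.40·0.46863 = 1.5933 g/L.

1.59 g/L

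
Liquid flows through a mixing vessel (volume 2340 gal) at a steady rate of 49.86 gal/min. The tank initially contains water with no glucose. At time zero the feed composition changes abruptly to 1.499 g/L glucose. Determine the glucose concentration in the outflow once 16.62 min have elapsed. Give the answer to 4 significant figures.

0.4470 g/L

Unsteady species balance (constant V, well mixed): V dC/dt = Q(C_in − C).
Rewrite as dC/dt + C/τ = C_in/τ, τ = V/Q = 46.9314 min.
Integrating: C(t) = C_in + (C₀ − C_in) e^(−t/τ).
C(16.62) = 1.499 + (0 − 1.499)·e^(−16.62/46.9314) = 1.499 + (-1.49900)·0.701781 = 0.447030 g/L.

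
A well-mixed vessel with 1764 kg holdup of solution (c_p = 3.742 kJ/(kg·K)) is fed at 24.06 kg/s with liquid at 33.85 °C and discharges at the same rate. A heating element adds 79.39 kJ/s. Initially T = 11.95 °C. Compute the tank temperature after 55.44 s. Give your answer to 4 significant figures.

Energy balance: M c_p dT/dt = ṁ c_p (T_in − T) + 79.39.
τ = M/ṁ = 73.3167 s; T_ss = T_in + Q̇/(ṁ c_p) = 33.85 + 79.39/(24.06·3.742) = 34.7318 °C.
T approaches T_ss exponentially: T(t) = T_ss + (T₀ − T_ss) e^(−t/τ).
T(55.44) = 34.7318 + (-22.7818)·e^(−55.44/73.3167) = 34.7318 + (-22.7818)·0.469460 = 24.0366 °C.

24.04 °C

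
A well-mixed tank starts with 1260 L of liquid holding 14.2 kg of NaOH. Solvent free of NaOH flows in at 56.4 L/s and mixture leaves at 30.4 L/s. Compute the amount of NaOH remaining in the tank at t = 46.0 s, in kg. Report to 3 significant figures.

Total volume: dV/dt = Q_in − Q_out = 26.000 L/s, so V(t) = 1260 + 26.000 t and V(46.0) = 2456.0 L.
Solute balance: dm/dt = 0 − Q_out C = −Q_out m/V(t).
dm/m = −Q_out dt/(V₀ + 26.000 t); integrating gives ln(m/m₀) = −(Q_out/(Q_in−Q_out)) ln(V/V₀).
m = m₀ (V₀/V)^(Q_out/(Q_in−Q_out)) = 14.2 × (1260/2456.0)^(1.1692) = 6.5070 kg.

6.51 kg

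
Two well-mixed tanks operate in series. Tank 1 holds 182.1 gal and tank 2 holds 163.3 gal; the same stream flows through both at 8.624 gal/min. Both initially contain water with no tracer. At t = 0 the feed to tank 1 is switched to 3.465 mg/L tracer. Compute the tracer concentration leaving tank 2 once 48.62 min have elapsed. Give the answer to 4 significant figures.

Each tank obeys Vᵢ dCᵢ/dt = Q(Cᵢ₋₁ − Cᵢ), so τᵢ = Vᵢ/Q.
τ₁ = 182.1/8.624 = 21.1155 min; τ₂ = 163.3/8.624 = 18.9355 min.
Solving the cascade with C₁(0)=C₂(0)=0 gives C₂(t) = C_in[1 − (τ₁ e^(−t/τ₁) − τ₂ e^(−t/τ₂))/(τ₁ − τ₂)].
At t = 48.62: e^(−t/τ₁) = 0.100001, e^(−t/τ₂) = 0.0767148.
C₂ = 3.465·[1 − (21.1155·0.100001 − 18.9355·0.0767148)/(2.17996)] = 3.465·0.697731 = 2.41764 mg/L.

2.418 mg/L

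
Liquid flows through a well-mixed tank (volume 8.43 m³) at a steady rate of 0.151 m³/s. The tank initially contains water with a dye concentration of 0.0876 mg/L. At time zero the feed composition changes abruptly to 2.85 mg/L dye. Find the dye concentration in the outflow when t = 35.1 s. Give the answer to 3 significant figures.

Mass balance on the solute (V constant): V dC/dt = Q(C_in − C).
Time constant τ = V/Q = 8.43/0.151 = 55.828 s.
This is linear first-order; C(t) = C_in + (C₀ − C_in) e^(−t/τ).
C(35.1) = 2.85 + (0.0876 − 2.85)·e^(−35.1/55.828) = 2.85 + (-2.7624)·0.53327 = 1.3769 mg/L.

1.38 mg/L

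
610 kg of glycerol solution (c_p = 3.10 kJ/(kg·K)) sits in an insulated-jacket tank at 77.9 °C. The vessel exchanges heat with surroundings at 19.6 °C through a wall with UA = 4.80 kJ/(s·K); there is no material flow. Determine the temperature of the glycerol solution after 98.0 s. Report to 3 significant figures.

65.1 °C

First-law balance (no shaft work): M c_p dT/dt = −UA(T − T_amb).
dT/dt = (T_ss − T)/τ with T_ss = T_amb = 19.600 °C, τ = M c_p/UA = 610·3.10/4.80 = 393.96 s.
Solution: T(t) = T_ss + (T₀ − T_ss) e^(−t/τ).
T(98.0) = 19.600 + (58.300)·0.77977 = 65.061 °C.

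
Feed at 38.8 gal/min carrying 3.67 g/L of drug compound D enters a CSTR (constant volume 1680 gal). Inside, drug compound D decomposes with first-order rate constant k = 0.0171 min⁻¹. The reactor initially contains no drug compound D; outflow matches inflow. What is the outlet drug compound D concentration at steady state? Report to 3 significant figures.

V dC/dt = Q(C_in − C) − k V C.
At steady state: 0 = Q C_in − (Q + kV) C_ss, so C_ss = Q C_in/(Q + kV).
C_ss = 38.8·3.67/(38.8 + 0.0171·1680) = 142.40/67.528 = 2.1087 g/L.

2.11 g/L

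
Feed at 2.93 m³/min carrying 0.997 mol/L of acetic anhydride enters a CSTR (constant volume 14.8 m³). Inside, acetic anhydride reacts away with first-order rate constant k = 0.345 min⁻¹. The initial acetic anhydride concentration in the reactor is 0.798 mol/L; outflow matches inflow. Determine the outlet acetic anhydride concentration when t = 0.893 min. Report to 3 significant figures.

0.631 mol/L

V dC/dt = Q(C_in − C) − k V C.
dC/dt = (Q/V) C_in − (Q/V + k) C; effective rate a = Q/V + k = 0.19797 + 0.345 = 0.54297 min⁻¹.
C_ss = Q C_in/(Q + kV) = 0.36352 mol/L; C(t) = C_ss + (C₀ − C_ss) e^(−a t).
C(0.893) = 0.36352 + (0.43448)·e^(−0.54297·0.893) = 0.36352 + (0.43448)·0.61577 = 0.63106 mol/L.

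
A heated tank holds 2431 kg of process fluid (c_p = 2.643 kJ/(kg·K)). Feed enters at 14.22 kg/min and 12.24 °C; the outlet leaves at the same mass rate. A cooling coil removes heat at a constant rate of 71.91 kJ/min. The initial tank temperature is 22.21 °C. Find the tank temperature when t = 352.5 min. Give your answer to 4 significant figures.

11.84 °C

M c_p dT/dt = ṁ c_p (T_in − T) − Q̇.
τ = M/ṁ = 170.956 min; T_ss = T_in − Q̇/(ṁ c_p) = 12.24 − 71.91/(14.22·2.643) = 10.3267 °C.
T approaches T_ss exponentially: T(t) = T_ss + (T₀ − T_ss) e^(−t/τ).
T(352.5) = 10.3267 + (11.8833)·e^(−352.5/170.956) = 10.3267 + (11.8833)·0.127208 = 11.8383 °C.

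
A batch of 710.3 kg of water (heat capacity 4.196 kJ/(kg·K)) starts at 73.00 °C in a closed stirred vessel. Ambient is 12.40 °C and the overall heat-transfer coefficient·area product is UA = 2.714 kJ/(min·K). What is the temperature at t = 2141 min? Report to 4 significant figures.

21.03 °C

First-law balance (no shaft work): M c_p dT/dt = −UA(T − T_amb).
dT/dt = (T_ss − T)/τ with T_ss = T_amb = 12.4000 °C, τ = M c_p/UA = 710.3·4.196/2.714 = 1098.16 min.
This is linear first-order; T(t) = T_ss + (T₀ − T_ss) e^(−t/τ).
T(2141) = 12.4000 + (60.6000)·0.142329 = 21.0251 °C.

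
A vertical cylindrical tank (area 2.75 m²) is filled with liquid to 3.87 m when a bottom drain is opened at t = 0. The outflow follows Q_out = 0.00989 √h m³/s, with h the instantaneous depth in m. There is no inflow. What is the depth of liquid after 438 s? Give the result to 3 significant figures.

1.39 m

A dh/dt = −Q_out = −0.00989 √h.
This is separable: 2 d(√h)/dt = −0.00989/A, so √h = √h₀ − (0.00989/(2A)) t.
√h = √3.87 − 0.00989·438/(2·2.75) = 1.9672 − 0.78760 = 1.1796.
h = 1.1796² = 1.3915 m.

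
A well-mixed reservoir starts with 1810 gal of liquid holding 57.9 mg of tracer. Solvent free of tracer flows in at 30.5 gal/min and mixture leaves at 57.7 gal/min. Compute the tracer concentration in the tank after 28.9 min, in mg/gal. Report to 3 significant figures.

Total volume: dV/dt = Q_in − Q_out = -27.200 gal/min, so V(t) = 1810 − 27.200 t and V(28.9) = 1023.9 gal.
Species balance (pure solvent in): dm/dt = −Q_out · m/V(t).
dm/m = −Q_out dt/(V₀ − 27.200 t); integrating gives ln(m/m₀) = −(Q_out/(Q_in−Q_out)) ln(V/V₀).
m = m₀ (V₀/V)^(Q_out/(Q_in−Q_out)) = 57.9 × (1810/1023.9)^(-2.1213) = 17.292 mg.
C = m/V = 17.292/1023.9 = 0.016888 mg/gal.

0.0169 mg/gal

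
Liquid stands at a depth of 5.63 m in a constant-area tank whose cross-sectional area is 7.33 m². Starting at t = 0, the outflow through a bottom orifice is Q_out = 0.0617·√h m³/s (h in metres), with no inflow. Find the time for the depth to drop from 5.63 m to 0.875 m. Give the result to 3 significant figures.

With no inflow, A dh/dt = −0.0617 √h.
Separate and integrate: 2(√h − √h₀) = −(0.0617/A) t.
t = 2A(√h₀ − √h)/0.0617 = 2·7.33·(√5.63 − √0.875)/0.0617
  = 14.660 × (2.3728 − 0.93541) / 0.0617 = 341.52 s.

342 s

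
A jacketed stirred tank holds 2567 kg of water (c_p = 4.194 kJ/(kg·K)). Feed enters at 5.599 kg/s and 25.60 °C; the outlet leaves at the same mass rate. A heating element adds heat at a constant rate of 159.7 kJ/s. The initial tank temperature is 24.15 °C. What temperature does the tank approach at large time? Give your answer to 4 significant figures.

M c_p dT/dt = ṁ c_p (T_in − T) + Q̇.
At steady state dT/dt = 0 ⇒ T_ss = T_in + Q̇/(ṁ c_p) = 25.60 + 159.7/(5.599·4.194) = 32.4009 °C.

32.40 °C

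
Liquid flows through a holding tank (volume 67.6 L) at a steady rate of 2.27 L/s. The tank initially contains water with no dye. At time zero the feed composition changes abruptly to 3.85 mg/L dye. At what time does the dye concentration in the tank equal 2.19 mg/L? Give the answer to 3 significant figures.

Unsteady species balance (constant V, well mixed): V dC/dt = Q(C_in − C), so τ = V/Q = 29.780 s.
C(t) = C_in + (C₀ − C_in) e^(−t/τ). Set C = 2.19 and solve for t:
e^(−t/τ) = (C − C_in)/(C₀ − C_in) = (2.19 − 3.85)/(0 − 3.85) = 0.43117
t = −τ ln(…) = 29.780 × 0.84126 = 25.052 s.

25.1 s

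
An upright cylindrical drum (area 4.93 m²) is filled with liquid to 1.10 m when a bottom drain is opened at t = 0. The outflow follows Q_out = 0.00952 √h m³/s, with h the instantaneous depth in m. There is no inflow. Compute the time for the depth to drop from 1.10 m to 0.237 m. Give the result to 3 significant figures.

582 s

With no inflow, A dh/dt = −0.00952 √h.
Separate and integrate: 2(√h − √h₀) = −(0.00952/A) t.
t = 2A(√h₀ − √h)/0.00952 = 2·4.93·(√1.10 − √0.237)/0.00952
  = 9.8600 × (1.0488 − 0.48683) / 0.00952 = 582.05 s.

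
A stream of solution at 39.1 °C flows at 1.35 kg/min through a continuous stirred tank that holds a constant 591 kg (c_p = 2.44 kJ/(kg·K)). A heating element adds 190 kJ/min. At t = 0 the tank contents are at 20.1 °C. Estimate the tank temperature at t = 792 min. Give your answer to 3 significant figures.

84.2 °C

M c_p dT/dt = ṁ c_p (T_in − T) + Q̇.
τ = M/ṁ = 437.78 min; T_ss = T_in + Q̇/(ṁ c_p) = 39.1 + 190/(1.35·2.44) = 96.781 °C.
This is linear first-order; T(t) = T_ss + (T₀ − T_ss) e^(−t/τ).
T(792) = 96.781 + (-76.681)·e^(−792/437.78) = 96.781 + (-76.681)·0.16380 = 84.221 °C.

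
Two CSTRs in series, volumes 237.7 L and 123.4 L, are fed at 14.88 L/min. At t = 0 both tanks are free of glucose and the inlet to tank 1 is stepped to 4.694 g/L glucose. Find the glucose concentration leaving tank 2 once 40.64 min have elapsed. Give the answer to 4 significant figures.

3.965 g/L

Each tank obeys Vᵢ dCᵢ/dt = Q(Cᵢ₋₁ − Cᵢ), so τᵢ = Vᵢ/Q.
τ₁ = 237.7/14.88 = 15.9745 min; τ₂ = 123.4/14.88 = 8.29301 min.
Solving the cascade with C₁(0)=C₂(0)=0 gives C₂(t) = C_in[1 − (τ₁ e^(−t/τ₁) − τ₂ e^(−t/τ₂))/(τ₁ − τ₂)].
At t = 40.64: e^(−t/τ₁) = 0.0785468, e^(−t/τ₂) = 0.00744277.
C₂ = 4.694·[1 − (15.9745·0.0785468 − 8.29301·0.00744277)/(7.68145)] = 4.694·0.844688 = 3.96497 g/L.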